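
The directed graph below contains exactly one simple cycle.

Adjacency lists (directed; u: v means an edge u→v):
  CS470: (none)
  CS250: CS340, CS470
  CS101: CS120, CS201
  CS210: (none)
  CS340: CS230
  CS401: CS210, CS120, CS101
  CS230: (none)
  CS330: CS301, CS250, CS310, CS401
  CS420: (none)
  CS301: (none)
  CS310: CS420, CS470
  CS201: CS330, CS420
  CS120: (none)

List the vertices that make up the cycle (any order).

DFS with gray/black marking from CS330:
CS330 gray
  CS301 gray
  CS301 black
  CS250 gray
    CS340 gray
      CS230 gray
      CS230 black
    CS340 black
    CS470 gray
    CS470 black
  CS250 black
  CS310 gray
    CS420 gray
    CS420 black
    CS310→CS470: CS470 black — skip
  CS310 black
  CS401 gray
    CS210 gray
    CS210 black
    CS120 gray
    CS120 black
    CS101 gray
      CS101→CS120: CS120 black — skip
      CS201 gray
        CS201→CS330: CS330 is gray → back edge
Back edge closes the cycle CS330 → CS401 → CS101 → CS201 → CS330; its vertices are {CS101, CS201, CS330, CS401}.

CS101, CS201, CS330, CS401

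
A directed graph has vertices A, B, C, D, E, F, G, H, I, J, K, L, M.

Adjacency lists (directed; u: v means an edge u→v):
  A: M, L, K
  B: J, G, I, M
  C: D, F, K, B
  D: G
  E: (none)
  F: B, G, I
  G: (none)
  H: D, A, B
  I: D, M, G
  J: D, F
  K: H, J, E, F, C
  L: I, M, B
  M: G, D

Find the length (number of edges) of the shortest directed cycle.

2

For each vertex v, BFS finds the shortest path from v back to v.
The shortest such closed walk is K → C → K, length 2.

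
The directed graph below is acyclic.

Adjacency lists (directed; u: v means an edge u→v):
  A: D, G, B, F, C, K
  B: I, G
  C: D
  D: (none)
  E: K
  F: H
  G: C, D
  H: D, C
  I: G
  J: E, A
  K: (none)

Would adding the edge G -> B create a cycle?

Yes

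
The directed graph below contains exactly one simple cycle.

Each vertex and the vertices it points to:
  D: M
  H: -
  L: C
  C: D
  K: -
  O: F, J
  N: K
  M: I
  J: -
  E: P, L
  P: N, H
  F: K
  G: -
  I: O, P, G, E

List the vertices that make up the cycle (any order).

C, D, E, I, L, M

DFS with gray/black marking from I:
I gray
  O gray
    F gray
      K gray
      K black
    F black
    J gray
    J black
  O black
  P gray
    N gray
      N→K: K black — skip
    N black
    H gray
    H black
  P black
  G gray
  G black
  E gray
    E→P: P black — skip
    L gray
      C gray
        D gray
          M gray
            M→I: I is gray → back edge
Back edge closes the cycle I → E → L → C → D → M → I; its vertices are {C, D, E, I, L, M}.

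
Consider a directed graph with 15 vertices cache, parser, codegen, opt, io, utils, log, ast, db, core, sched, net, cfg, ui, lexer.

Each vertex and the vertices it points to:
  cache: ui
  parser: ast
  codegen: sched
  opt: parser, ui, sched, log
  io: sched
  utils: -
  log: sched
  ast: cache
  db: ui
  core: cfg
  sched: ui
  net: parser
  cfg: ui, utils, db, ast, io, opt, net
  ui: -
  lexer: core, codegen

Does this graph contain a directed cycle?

No

DFS with white/gray/black marking, starting from ui:
ui gray
ui black
cache gray
  cache→ui: ui black — skip
cache black
parser gray
  ast gray
    ast→cache: cache black — skip
  ast black
parser black
codegen gray
  sched gray
    sched→ui: ui black — skip
  sched black
codegen black
opt gray
  opt→parser: parser black — skip
  opt→ui: ui black — skip
  opt→sched: sched black — skip
  log gray
    log→sched: sched black — skip
  log black
opt black
io gray
  io→sched: sched black — skip
io black
utils gray
utils black
db gray
  db→ui: ui black — skip
db black
core gray
  cfg gray
    cfg→ui: ui black — skip
    cfg→utils: utils black — skip
    cfg→db: db black — skip
    cfg→ast: ast black — skip
    cfg→io: io black — skip
    cfg→opt: opt black — skip
    net gray
      net→parser: parser black — skip
    net black
  cfg black
core black
lexer gray
  lexer→core: core black — skip
  lexer→codegen: codegen black — skip
lexer black
Every edge goes to a white or black vertex — no back edge, so the graph is acyclic.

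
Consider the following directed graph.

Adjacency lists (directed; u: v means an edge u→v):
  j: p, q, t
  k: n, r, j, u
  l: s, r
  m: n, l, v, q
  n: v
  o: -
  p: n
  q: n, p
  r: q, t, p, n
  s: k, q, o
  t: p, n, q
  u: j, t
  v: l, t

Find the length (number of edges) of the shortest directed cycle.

3

For each vertex v, BFS finds the shortest path from v back to v.
The shortest such closed walk is v → t → n → v, length 3.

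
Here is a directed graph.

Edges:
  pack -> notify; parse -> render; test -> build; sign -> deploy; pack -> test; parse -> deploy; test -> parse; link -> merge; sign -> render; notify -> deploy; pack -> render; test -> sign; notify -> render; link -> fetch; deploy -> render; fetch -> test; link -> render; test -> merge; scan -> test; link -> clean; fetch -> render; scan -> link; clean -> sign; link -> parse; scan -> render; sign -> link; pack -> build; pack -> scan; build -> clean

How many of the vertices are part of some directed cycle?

A vertex is on a directed cycle iff it belongs to a strongly connected component of size ≥ 2 (or has a self-loop).
The vertices on cycles are {link, sign, test, build, clean, fetch} — 6 in total.

6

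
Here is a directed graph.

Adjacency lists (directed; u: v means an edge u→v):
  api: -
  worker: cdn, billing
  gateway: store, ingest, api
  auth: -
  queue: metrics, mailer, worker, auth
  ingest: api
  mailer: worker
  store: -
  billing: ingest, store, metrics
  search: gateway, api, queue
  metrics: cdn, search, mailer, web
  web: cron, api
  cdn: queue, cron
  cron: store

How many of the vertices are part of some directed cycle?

A vertex is on a directed cycle iff it belongs to a strongly connected component of size ≥ 2 (or has a self-loop).
The vertices on cycles are {cdn, queue, mailer, search, worker, billing, metrics} — 7 in total.

7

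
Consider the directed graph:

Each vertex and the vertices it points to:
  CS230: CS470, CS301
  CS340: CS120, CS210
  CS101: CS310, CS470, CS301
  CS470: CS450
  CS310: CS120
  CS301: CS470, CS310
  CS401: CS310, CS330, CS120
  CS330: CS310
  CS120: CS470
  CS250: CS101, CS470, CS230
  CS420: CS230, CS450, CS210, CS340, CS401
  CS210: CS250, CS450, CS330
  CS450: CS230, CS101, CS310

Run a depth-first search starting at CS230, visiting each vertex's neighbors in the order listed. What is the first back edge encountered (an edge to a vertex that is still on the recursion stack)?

CS450->CS230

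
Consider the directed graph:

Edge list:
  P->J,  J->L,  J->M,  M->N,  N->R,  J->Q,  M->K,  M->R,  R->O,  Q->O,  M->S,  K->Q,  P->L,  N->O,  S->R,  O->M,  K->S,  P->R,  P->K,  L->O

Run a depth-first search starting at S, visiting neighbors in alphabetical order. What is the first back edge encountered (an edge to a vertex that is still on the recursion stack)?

Q->O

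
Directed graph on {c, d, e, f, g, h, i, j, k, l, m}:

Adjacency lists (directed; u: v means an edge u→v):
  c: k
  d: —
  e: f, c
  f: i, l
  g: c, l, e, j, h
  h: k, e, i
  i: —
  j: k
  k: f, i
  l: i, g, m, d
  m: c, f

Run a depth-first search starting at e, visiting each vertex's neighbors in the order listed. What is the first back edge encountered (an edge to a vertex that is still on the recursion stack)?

k→f

DFS from e (visiting each vertex's neighbors in the order listed); mark gray on enter, black on exit:
e gray
  f gray
    i gray
    i black
    l gray
      l→i: i black — skip
      g gray
        c gray
          k gray
            k→f: f is gray → back edge
First back edge: k → f.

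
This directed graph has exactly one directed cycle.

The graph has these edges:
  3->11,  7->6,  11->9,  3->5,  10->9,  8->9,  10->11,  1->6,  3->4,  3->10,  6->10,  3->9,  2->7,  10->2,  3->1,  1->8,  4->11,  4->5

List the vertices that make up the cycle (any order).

DFS with gray/black marking from 10:
10 gray
  11 gray
    9 gray
    9 black
  11 black
  10→9: 9 black — skip
  2 gray
    7 gray
      6 gray
        6→10: 10 is gray → back edge
Back edge closes the cycle 10 → 2 → 7 → 6 → 10; its vertices are {2, 6, 7, 10}.

2, 6, 7, 10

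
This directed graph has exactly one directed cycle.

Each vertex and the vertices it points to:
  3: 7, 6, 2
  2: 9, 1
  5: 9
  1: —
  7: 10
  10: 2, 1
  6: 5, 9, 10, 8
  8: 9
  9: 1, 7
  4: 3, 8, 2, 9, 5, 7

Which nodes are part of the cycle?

2, 7, 9, 10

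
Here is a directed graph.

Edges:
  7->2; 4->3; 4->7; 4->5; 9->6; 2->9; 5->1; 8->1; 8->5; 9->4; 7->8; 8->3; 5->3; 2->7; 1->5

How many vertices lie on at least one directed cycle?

6

A vertex is on a directed cycle iff it belongs to a strongly connected component of size ≥ 2 (or has a self-loop).
The vertices on cycles are {1, 2, 4, 5, 7, 9} — 6 in total.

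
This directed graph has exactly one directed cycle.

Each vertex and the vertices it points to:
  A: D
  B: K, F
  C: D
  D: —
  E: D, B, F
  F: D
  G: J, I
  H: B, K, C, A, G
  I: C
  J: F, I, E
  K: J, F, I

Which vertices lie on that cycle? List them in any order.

DFS with gray/black marking from J:
J gray
  F gray
    D gray
    D black
  F black
  I gray
    C gray
      C→D: D black — skip
    C black
  I black
  E gray
    E→D: D black — skip
    B gray
      K gray
        K→J: J is gray → back edge
Back edge closes the cycle J → E → B → K → J; its vertices are {B, E, J, K}.

B, E, J, K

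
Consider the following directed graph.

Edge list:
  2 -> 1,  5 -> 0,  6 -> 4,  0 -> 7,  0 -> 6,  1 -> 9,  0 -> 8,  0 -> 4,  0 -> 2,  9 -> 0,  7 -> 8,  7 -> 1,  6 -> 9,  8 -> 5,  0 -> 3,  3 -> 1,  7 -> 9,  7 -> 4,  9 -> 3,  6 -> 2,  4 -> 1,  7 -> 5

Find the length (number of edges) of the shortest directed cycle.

3

For each vertex v, BFS finds the shortest path from v back to v.
The shortest such closed walk is 5 → 0 → 7 → 5, length 3.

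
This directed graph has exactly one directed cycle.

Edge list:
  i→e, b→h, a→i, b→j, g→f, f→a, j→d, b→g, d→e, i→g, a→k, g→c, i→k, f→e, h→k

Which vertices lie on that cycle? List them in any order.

a, f, g, i

DFS with gray/black marking from g:
g gray
  c gray
  c black
  f gray
    e gray
    e black
    a gray
      i gray
        i→g: g is gray → back edge
Back edge closes the cycle g → f → a → i → g; its vertices are {a, f, g, i}.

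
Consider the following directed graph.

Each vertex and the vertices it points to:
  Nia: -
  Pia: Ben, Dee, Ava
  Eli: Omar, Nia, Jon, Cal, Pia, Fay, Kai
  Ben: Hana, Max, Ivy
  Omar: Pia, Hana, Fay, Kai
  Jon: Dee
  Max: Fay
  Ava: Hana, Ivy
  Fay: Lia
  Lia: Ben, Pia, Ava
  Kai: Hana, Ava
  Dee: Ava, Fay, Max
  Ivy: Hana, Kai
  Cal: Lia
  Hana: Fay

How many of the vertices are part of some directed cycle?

10

A vertex is on a directed cycle iff it belongs to a strongly connected component of size ≥ 2 (or has a self-loop).
The vertices on cycles are {Ava, Ben, Dee, Fay, Ivy, Kai, Lia, Max, Pia, Hana} — 10 in total.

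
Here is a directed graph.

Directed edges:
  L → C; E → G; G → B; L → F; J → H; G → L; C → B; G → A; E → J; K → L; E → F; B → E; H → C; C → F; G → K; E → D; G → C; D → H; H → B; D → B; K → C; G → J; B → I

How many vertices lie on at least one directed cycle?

9

A vertex is on a directed cycle iff it belongs to a strongly connected component of size ≥ 2 (or has a self-loop).
The vertices on cycles are {B, C, D, E, G, H, J, K, L} — 9 in total.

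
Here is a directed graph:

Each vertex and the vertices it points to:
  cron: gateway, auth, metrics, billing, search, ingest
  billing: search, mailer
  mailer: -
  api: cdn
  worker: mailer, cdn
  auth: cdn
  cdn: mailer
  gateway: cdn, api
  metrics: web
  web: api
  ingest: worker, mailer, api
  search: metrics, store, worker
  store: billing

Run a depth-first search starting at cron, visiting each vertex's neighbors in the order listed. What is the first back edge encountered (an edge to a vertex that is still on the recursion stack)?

store→billing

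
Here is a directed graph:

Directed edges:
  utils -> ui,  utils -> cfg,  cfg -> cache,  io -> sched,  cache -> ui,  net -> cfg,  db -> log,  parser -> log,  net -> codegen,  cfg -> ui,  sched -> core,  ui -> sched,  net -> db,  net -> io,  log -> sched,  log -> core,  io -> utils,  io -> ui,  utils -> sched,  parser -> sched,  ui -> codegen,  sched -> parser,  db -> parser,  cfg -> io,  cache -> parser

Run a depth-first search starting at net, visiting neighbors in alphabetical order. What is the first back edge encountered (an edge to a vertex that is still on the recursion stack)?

sched->parser

DFS from net (visiting neighbors in alphabetical order); mark gray on enter, black on exit:
net gray
  cfg gray
    cache gray
      parser gray
        log gray
          core gray
          core black
          sched gray
            sched→core: core black — skip
            sched→parser: parser is gray → back edge
First back edge: sched → parser.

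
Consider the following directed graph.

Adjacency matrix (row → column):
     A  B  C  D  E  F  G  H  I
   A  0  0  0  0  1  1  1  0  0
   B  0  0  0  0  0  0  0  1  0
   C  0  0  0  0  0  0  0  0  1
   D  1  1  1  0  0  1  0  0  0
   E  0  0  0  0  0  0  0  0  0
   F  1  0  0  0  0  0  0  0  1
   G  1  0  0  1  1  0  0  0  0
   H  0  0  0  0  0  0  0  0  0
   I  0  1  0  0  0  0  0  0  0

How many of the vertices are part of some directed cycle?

4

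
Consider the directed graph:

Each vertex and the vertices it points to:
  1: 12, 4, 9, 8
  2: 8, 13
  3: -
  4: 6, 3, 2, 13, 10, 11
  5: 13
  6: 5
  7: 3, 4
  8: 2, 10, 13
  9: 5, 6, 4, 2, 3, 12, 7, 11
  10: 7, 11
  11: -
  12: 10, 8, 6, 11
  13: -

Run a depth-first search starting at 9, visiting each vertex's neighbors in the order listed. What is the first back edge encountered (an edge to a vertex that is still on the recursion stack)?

8->2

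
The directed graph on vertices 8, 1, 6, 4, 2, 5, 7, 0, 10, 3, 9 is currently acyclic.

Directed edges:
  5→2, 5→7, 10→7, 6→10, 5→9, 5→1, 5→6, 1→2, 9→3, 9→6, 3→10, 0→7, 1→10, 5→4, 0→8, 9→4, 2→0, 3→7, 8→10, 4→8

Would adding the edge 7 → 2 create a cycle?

Yes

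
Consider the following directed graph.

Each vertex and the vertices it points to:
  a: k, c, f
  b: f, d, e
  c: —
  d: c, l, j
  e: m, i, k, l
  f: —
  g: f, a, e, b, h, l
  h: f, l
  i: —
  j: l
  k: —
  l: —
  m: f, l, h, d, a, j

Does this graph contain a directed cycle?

No

DFS with white/gray/black marking, starting from a:
a gray
  k gray
  k black
  c gray
  c black
  f gray
  f black
a black
b gray
  b→f: f black — skip
  d gray
    d→c: c black — skip
    l gray
    l black
    j gray
      j→l: l black — skip
    j black
  d black
  e gray
    m gray
      m→f: f black — skip
      m→l: l black — skip
      h gray
        h→f: f black — skip
        h→l: l black — skip
      h black
      m→d: d black — skip
      m→a: a black — skip
      m→j: j black — skip
    m black
    i gray
    i black
    e→k: k black — skip
    e→l: l black — skip
  e black
b black
g gray
  g→f: f black — skip
  g→a: a black — skip
  g→e: e black — skip
  g→b: b black — skip
  g→h: h black — skip
  g→l: l black — skip
g black
Every edge goes to a white or black vertex — no back edge, so the graph is acyclic.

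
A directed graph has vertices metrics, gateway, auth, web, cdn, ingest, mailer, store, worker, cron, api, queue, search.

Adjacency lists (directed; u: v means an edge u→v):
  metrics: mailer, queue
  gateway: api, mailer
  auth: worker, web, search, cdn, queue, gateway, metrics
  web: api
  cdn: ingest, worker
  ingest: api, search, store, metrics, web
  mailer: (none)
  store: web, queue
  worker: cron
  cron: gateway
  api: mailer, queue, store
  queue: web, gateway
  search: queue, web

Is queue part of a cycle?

queue is on a cycle iff queue can reach itself via ≥1 edge.
queue → web → api → queue — yes.

Yes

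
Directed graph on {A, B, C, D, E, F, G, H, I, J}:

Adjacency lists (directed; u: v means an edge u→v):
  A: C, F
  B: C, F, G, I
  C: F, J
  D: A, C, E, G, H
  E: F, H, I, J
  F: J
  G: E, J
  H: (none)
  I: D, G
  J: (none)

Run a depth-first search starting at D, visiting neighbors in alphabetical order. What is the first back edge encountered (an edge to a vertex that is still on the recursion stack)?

DFS from D (visiting neighbors in alphabetical order); mark gray on enter, black on exit:
D gray
  A gray
    C gray
      F gray
        J gray
        J black
      F black
      C→J: J black — skip
    C black
    A→F: F black — skip
  A black
  D→C: C black — skip
  E gray
    E→F: F black — skip
    H gray
    H black
    I gray
      I→D: D is gray → back edge
First back edge: I → D.

I→D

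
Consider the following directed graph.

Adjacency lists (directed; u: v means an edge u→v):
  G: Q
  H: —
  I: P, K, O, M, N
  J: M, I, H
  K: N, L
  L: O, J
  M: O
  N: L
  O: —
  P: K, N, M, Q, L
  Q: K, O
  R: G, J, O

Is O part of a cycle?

O lies on a cycle iff there is a path from O back to itself.
Exploring from O, it never reaches itself; equivalently, its strongly connected component is a singleton.

No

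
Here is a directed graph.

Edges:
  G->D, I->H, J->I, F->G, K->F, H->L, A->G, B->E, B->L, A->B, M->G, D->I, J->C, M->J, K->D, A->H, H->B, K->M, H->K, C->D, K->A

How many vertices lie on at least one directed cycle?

10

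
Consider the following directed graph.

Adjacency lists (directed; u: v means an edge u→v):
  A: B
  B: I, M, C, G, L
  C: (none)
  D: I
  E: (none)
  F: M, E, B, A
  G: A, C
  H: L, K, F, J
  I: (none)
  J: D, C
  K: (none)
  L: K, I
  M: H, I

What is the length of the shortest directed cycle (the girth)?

For each vertex v, BFS finds the shortest path from v back to v.
The shortest such closed walk is F → M → H → F, length 3.

3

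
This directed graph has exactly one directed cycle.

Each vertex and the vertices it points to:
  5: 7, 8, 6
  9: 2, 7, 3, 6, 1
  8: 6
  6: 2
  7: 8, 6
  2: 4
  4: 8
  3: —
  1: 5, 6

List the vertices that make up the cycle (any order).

2, 4, 6, 8

DFS with gray/black marking from 2:
2 gray
  4 gray
    8 gray
      6 gray
        6→2: 2 is gray → back edge
Back edge closes the cycle 2 → 4 → 8 → 6 → 2; its vertices are {2, 4, 6, 8}.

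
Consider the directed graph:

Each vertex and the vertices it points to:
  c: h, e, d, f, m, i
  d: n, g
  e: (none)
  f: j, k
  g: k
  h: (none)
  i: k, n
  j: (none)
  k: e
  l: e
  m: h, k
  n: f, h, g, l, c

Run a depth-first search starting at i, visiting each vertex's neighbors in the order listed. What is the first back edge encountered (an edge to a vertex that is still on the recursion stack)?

d->n

DFS from i (visiting each vertex's neighbors in the order listed); mark gray on enter, black on exit:
i gray
  k gray
    e gray
    e black
  k black
  n gray
    f gray
      j gray
      j black
      f→k: k black — skip
    f black
    h gray
    h black
    g gray
      g→k: k black — skip
    g black
    l gray
      l→e: e black — skip
    l black
    c gray
      c→h: h black — skip
      c→e: e black — skip
      d gray
        d→n: n is gray → back edge
First back edge: d → n.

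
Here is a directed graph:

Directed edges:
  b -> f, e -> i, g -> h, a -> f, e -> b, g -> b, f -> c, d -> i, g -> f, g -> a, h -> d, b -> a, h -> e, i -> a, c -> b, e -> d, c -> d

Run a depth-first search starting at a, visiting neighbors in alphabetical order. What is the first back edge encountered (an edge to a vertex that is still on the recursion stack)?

DFS from a (visiting neighbors in alphabetical order); mark gray on enter, black on exit:
a gray
  f gray
    c gray
      b gray
        b→a: a is gray → back edge
First back edge: b → a.

b→a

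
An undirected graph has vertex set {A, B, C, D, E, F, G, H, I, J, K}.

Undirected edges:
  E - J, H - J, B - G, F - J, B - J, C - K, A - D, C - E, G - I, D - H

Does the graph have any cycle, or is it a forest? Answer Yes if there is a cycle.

DFS, tracking each vertex's parent; an edge to a visited non-parent vertex closes a cycle.
Start from A:
visit A (parent –)
  visit D (parent A)
    D–A: parent, skip
    visit H (parent D)
      H–D: parent, skip
      visit J (parent H)
        J–H: parent, skip
        visit E (parent J)
          E–J: parent, skip
          visit C (parent E)
            visit K (parent C)
              K–C: parent, skip
            C–E: parent, skip
        visit B (parent J)
          visit G (parent B)
            visit I (parent G)
              I–G: parent, skip
            G–B: parent, skip
          B–J: parent, skip
        visit F (parent J)
          F–J: parent, skip
No non-parent visited neighbor found — the graph is a forest.

No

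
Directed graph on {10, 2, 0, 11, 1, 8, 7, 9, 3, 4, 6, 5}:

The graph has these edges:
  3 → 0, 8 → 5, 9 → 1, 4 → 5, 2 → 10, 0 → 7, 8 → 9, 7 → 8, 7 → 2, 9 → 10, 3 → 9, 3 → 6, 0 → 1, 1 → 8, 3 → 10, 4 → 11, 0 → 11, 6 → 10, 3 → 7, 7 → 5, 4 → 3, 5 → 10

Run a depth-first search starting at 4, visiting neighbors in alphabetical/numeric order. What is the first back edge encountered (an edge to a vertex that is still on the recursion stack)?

9->1

DFS from 4 (visiting neighbors in alphabetical/numeric order); mark gray on enter, black on exit:
4 gray
  3 gray
    0 gray
      1 gray
        8 gray
          5 gray
            10 gray
            10 black
          5 black
          9 gray
            9→1: 1 is gray → back edge
First back edge: 9 → 1.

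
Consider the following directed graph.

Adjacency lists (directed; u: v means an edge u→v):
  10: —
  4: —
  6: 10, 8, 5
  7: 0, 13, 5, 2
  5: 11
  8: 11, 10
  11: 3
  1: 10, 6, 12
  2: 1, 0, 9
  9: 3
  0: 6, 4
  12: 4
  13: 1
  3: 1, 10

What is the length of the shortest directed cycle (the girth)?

5

For each vertex v, BFS finds the shortest path from v back to v.
The shortest such closed walk is 5 → 11 → 3 → 1 → 6 → 5, length 5.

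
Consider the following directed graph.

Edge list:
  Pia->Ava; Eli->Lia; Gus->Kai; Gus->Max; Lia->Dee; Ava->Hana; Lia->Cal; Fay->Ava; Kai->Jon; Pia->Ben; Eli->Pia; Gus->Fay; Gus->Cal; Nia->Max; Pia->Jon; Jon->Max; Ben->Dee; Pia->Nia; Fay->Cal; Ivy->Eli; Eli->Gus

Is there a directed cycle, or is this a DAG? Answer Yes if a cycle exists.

No

DFS with white/gray/black marking, starting from Gus:
Gus gray
  Kai gray
    Jon gray
      Max gray
      Max black
    Jon black
  Kai black
  Cal gray
  Cal black
  Gus→Max: Max black — skip
  Fay gray
    Ava gray
      Hana gray
      Hana black
    Ava black
    Fay→Cal: Cal black — skip
  Fay black
Gus black
Nia gray
  Nia→Max: Max black — skip
Nia black
Ben gray
  Dee gray
  Dee black
Ben black
Ivy gray
  Eli gray
    Eli→Gus: Gus black — skip
    Pia gray
      Pia→Ava: Ava black — skip
      Pia→Jon: Jon black — skip
      Pia→Nia: Nia black — skip
      Pia→Ben: Ben black — skip
    Pia black
    Lia gray
      Lia→Dee: Dee black — skip
      Lia→Cal: Cal black — skip
    Lia black
  Eli black
Ivy black
Every edge goes to a white or black vertex — no back edge, so the graph is acyclic.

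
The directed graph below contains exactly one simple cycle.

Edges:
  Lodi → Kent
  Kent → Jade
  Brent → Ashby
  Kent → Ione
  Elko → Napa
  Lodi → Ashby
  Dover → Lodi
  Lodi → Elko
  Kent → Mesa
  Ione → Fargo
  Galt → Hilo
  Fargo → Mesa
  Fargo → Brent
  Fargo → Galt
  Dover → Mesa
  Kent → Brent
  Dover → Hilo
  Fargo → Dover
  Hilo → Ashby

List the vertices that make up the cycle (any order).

DFS with gray/black marking from Lodi:
Lodi gray
  Ashby gray
  Ashby black
  Kent gray
    Ione gray
      Fargo gray
        Brent gray
          Brent→Ashby: Ashby black — skip
        Brent black
        Dover gray
          Mesa gray
          Mesa black
          Hilo gray
            Hilo→Ashby: Ashby black — skip
          Hilo black
          Dover→Lodi: Lodi is gray → back edge
Back edge closes the cycle Lodi → Kent → Ione → Fargo → Dover → Lodi; its vertices are {Ione, Kent, Lodi, Dover, Fargo}.

Ione, Kent, Lodi, Dover, Fargo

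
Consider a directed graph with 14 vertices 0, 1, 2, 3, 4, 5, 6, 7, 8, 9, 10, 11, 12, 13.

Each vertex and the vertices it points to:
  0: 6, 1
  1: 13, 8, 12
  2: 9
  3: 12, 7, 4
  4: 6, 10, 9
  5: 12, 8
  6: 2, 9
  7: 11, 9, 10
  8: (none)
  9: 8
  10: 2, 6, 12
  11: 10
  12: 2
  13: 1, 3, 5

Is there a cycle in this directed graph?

Yes

DFS with white/gray/black marking, starting from 12:
12 gray
  2 gray
    9 gray
      8 gray
      8 black
    9 black
  2 black
12 black
0 gray
  6 gray
    6→2: 2 black — skip
    6→9: 9 black — skip
  6 black
  1 gray
    13 gray
      13→1: 1 is gray → back edge
Back edge found, so a cycle exists: 1 → 13 → 1.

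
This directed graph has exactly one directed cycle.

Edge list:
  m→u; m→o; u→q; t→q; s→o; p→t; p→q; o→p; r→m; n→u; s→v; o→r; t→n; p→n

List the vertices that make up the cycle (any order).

m, o, r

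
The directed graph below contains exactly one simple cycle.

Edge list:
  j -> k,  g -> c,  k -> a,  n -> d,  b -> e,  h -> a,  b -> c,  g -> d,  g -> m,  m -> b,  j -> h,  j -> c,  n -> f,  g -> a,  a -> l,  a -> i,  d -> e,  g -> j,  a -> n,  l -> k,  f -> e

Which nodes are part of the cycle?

DFS with gray/black marking from a:
a gray
  l gray
    k gray
      k→a: a is gray → back edge
Back edge closes the cycle a → l → k → a; its vertices are {a, k, l}.

a, k, l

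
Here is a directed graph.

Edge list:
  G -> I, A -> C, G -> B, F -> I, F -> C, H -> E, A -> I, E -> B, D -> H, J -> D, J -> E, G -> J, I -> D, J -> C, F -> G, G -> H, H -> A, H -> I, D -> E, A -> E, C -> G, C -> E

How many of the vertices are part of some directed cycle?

7

A vertex is on a directed cycle iff it belongs to a strongly connected component of size ≥ 2 (or has a self-loop).
The vertices on cycles are {A, C, D, G, H, I, J} — 7 in total.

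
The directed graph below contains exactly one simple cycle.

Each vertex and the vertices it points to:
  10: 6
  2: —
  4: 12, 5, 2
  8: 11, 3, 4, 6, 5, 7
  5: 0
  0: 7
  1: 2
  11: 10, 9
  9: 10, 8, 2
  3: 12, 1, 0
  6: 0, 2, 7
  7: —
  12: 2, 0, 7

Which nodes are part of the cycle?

DFS with gray/black marking from 8:
8 gray
  11 gray
    10 gray
      6 gray
        0 gray
          7 gray
          7 black
        0 black
        2 gray
        2 black
        6→7: 7 black — skip
      6 black
    10 black
    9 gray
      9→10: 10 black — skip
      9→8: 8 is gray → back edge
Back edge closes the cycle 8 → 11 → 9 → 8; its vertices are {8, 9, 11}.

8, 9, 11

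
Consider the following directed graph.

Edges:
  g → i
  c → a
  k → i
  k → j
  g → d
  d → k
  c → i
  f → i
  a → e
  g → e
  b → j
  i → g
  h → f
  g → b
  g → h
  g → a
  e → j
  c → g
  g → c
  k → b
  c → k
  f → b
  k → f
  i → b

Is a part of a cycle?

a lies on a cycle iff there is a path from a back to itself.
Exploring from a, it never reaches itself; equivalently, its strongly connected component is a singleton.

No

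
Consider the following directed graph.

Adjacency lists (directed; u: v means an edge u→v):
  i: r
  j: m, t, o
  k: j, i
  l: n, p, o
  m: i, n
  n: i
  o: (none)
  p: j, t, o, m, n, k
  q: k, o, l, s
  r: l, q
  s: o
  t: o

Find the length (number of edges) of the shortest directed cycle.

For each vertex v, BFS finds the shortest path from v back to v.
The shortest such closed walk is r → l → n → i → r, length 4.

4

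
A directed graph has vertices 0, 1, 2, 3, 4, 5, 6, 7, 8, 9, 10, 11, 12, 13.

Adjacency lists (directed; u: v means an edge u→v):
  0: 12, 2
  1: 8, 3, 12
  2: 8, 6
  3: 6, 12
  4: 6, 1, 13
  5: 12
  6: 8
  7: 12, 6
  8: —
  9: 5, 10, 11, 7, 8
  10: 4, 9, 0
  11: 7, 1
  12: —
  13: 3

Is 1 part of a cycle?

1 lies on a cycle iff there is a path from 1 back to itself.
Exploring from 1, it never reaches itself; equivalently, its strongly connected component is a singleton.

No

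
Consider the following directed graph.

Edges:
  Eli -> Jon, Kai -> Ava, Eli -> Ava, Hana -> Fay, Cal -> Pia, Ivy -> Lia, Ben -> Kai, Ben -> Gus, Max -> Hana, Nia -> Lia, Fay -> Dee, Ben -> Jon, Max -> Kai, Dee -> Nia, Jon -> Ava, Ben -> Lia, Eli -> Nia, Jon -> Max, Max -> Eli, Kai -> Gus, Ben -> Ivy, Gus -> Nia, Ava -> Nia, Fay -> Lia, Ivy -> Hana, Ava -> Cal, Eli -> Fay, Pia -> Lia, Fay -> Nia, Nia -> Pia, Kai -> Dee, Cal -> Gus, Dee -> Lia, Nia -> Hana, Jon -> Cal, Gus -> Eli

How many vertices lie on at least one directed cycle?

11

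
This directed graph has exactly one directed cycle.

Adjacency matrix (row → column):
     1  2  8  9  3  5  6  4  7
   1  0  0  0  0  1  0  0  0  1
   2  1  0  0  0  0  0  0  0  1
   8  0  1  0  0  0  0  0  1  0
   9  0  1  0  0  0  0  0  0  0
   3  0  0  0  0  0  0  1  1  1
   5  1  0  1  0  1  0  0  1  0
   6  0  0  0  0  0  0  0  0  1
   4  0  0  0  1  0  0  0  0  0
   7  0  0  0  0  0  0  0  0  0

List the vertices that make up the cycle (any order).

1, 2, 3, 4, 9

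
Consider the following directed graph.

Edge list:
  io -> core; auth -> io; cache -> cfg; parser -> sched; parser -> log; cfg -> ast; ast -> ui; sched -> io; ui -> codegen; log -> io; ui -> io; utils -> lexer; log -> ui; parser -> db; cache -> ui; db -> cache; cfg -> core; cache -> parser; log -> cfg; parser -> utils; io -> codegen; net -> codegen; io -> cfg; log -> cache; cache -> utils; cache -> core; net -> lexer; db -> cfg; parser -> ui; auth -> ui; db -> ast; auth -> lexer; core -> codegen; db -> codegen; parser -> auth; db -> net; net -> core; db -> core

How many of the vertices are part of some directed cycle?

A vertex is on a directed cycle iff it belongs to a strongly connected component of size ≥ 2 (or has a self-loop).
The vertices on cycles are {db, io, ui, ast, cfg, log, cache, parser} — 8 in total.

8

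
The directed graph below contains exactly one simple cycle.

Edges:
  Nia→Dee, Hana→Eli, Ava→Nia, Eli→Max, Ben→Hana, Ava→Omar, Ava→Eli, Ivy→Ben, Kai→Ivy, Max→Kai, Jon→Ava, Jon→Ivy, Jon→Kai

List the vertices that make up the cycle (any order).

Ben, Eli, Ivy, Kai, Max, Hana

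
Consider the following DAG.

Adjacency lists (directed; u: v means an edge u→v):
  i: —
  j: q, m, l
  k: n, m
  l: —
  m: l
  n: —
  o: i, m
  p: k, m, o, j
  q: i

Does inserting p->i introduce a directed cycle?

Adding p→i creates a cycle iff i can already reach p.
Explore from i: no path reaches p. The graph stays acyclic.

No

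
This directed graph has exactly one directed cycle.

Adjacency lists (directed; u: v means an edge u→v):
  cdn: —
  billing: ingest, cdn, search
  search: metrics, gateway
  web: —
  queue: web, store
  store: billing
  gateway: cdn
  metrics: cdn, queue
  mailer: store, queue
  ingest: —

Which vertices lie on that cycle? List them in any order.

queue, store, search, billing, metrics

DFS with gray/black marking from queue:
queue gray
  web gray
  web black
  store gray
    billing gray
      ingest gray
      ingest black
      cdn gray
      cdn black
      search gray
        metrics gray
          metrics→cdn: cdn black — skip
          metrics→queue: queue is gray → back edge
Back edge closes the cycle queue → store → billing → search → metrics → queue; its vertices are {queue, store, search, billing, metrics}.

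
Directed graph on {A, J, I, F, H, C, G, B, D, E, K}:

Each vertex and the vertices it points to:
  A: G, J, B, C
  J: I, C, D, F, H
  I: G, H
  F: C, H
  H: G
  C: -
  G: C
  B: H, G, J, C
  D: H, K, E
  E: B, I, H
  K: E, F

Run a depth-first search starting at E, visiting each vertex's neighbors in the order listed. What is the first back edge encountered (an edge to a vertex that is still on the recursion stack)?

K→E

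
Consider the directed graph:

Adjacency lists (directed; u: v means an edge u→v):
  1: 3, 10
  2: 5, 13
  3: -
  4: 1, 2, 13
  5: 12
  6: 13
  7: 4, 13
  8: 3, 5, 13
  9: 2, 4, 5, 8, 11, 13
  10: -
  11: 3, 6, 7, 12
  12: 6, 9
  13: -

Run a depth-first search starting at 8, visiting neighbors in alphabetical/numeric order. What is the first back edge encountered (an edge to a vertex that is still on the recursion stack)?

DFS from 8 (visiting neighbors in alphabetical/numeric order); mark gray on enter, black on exit:
8 gray
  3 gray
  3 black
  5 gray
    12 gray
      6 gray
        13 gray
        13 black
      6 black
      9 gray
        2 gray
          2→5: 5 is gray → back edge
First back edge: 2 → 5.

2->5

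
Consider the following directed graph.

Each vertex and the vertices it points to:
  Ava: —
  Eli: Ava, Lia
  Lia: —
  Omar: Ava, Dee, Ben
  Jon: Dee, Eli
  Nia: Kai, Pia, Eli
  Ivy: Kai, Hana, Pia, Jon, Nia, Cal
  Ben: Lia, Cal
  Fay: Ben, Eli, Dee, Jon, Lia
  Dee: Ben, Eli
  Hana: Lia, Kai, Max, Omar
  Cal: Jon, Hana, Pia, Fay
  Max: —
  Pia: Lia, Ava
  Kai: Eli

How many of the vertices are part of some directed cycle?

A vertex is on a directed cycle iff it belongs to a strongly connected component of size ≥ 2 (or has a self-loop).
The vertices on cycles are {Ben, Cal, Dee, Fay, Jon, Hana, Omar} — 7 in total.

7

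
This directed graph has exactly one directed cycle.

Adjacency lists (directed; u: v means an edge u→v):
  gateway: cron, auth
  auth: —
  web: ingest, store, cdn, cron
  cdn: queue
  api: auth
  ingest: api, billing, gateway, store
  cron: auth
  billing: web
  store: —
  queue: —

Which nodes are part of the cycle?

web, ingest, billing

DFS with gray/black marking from web:
web gray
  ingest gray
    api gray
      auth gray
      auth black
    api black
    billing gray
      billing→web: web is gray → back edge
Back edge closes the cycle web → ingest → billing → web; its vertices are {web, ingest, billing}.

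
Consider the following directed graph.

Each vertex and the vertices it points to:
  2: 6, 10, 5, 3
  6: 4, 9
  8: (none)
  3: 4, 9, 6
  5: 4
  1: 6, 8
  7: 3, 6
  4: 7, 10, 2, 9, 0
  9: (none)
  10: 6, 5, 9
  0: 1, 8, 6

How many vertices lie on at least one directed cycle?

9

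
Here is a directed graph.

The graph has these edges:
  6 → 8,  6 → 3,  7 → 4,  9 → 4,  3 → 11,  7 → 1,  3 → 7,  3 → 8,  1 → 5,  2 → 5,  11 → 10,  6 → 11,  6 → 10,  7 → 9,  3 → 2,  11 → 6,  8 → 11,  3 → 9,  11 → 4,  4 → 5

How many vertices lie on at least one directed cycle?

4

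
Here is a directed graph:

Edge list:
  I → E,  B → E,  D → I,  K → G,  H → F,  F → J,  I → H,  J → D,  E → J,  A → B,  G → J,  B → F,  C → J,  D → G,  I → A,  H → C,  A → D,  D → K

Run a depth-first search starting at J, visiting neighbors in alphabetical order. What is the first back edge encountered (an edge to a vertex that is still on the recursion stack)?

DFS from J (visiting neighbors in alphabetical order); mark gray on enter, black on exit:
J gray
  D gray
    G gray
      G→J: J is gray → back edge
First back edge: G → J.

G->J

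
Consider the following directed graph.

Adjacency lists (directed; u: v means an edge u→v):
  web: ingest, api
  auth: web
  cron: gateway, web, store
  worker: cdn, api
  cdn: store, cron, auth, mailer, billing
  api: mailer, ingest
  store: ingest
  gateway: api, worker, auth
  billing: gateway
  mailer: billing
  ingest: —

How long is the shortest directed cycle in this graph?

4

For each vertex v, BFS finds the shortest path from v back to v.
The shortest such closed walk is cron → gateway → worker → cdn → cron, length 4.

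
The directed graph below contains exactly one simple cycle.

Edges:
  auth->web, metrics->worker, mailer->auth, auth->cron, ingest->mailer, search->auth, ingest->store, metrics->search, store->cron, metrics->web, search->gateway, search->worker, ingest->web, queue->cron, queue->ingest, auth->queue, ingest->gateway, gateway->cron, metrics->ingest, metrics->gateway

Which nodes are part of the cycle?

DFS with gray/black marking from ingest:
ingest gray
  gateway gray
    cron gray
    cron black
  gateway black
  mailer gray
    auth gray
      web gray
      web black
      queue gray
        queue→cron: cron black — skip
        queue→ingest: ingest is gray → back edge
Back edge closes the cycle ingest → mailer → auth → queue → ingest; its vertices are {auth, queue, ingest, mailer}.

auth, queue, ingest, mailer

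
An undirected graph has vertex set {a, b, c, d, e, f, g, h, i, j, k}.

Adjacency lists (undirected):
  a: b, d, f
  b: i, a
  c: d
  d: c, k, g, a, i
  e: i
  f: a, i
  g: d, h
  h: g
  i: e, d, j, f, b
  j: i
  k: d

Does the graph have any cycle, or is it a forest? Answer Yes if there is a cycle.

DFS, tracking each vertex's parent; an edge to a visited non-parent vertex closes a cycle.
Start from j:
visit j (parent –)
  visit i (parent j)
    visit e (parent i)
      e–i: parent, skip
    visit d (parent i)
      visit c (parent d)
        c–d: parent, skip
      visit k (parent d)
        k–d: parent, skip
      visit g (parent d)
        g–d: parent, skip
        visit h (parent g)
          h–g: parent, skip
      visit a (parent d)
        visit b (parent a)
          b–i: i visited and ≠ parent → cycle
Cycle: i – d – a – b – i.

Yes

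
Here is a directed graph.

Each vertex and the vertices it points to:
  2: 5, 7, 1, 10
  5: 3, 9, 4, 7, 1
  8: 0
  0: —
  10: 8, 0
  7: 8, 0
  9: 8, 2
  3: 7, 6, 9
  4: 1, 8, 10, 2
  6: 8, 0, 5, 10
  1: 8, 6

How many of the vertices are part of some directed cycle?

7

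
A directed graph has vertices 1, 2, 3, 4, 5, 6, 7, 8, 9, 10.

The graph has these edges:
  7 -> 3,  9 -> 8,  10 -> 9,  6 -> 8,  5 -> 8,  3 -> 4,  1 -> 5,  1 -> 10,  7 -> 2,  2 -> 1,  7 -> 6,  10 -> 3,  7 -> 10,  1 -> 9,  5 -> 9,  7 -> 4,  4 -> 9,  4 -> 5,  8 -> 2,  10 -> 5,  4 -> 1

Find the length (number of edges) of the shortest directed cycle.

4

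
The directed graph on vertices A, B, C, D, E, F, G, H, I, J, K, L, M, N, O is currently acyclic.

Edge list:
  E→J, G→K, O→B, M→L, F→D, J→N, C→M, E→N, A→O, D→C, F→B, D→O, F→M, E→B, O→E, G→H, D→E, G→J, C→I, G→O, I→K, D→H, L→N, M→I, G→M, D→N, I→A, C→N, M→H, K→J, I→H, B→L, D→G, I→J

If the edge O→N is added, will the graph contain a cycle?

No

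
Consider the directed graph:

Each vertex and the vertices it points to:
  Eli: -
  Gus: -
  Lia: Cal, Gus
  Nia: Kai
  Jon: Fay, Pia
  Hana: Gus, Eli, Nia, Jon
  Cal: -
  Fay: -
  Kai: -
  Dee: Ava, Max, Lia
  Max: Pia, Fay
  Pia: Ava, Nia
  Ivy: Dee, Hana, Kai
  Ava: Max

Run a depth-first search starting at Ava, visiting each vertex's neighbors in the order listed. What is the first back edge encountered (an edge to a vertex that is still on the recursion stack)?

DFS from Ava (visiting each vertex's neighbors in the order listed); mark gray on enter, black on exit:
Ava gray
  Max gray
    Pia gray
      Pia→Ava: Ava is gray → back edge
First back edge: Pia → Ava.

Pia→Ava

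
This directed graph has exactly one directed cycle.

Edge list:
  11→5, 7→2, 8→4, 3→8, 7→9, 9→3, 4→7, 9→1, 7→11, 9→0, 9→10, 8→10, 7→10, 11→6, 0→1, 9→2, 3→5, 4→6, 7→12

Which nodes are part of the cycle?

3, 4, 7, 8, 9

DFS with gray/black marking from 4:
4 gray
  6 gray
  6 black
  7 gray
    10 gray
    10 black
    11 gray
      11→6: 6 black — skip
      5 gray
      5 black
    11 black
    12 gray
    12 black
    9 gray
      9→10: 10 black — skip
      0 gray
        1 gray
        1 black
      0 black
      3 gray
        8 gray
          8→10: 10 black — skip
          8→4: 4 is gray → back edge
Back edge closes the cycle 4 → 7 → 9 → 3 → 8 → 4; its vertices are {3, 4, 7, 8, 9}.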